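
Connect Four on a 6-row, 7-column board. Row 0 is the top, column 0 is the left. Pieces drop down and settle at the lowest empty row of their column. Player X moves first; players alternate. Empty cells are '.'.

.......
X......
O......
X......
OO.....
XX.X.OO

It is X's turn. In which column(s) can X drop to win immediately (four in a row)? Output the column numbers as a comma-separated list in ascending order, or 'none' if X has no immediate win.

Answer: 2

Derivation:
col 0: drop X → no win
col 1: drop X → no win
col 2: drop X → WIN!
col 3: drop X → no win
col 4: drop X → no win
col 5: drop X → no win
col 6: drop X → no win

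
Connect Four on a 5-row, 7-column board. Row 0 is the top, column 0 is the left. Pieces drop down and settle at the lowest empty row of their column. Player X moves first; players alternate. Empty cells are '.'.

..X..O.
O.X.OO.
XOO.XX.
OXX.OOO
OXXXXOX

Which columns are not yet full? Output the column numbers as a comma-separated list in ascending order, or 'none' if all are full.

col 0: top cell = '.' → open
col 1: top cell = '.' → open
col 2: top cell = 'X' → FULL
col 3: top cell = '.' → open
col 4: top cell = '.' → open
col 5: top cell = 'O' → FULL
col 6: top cell = '.' → open

Answer: 0,1,3,4,6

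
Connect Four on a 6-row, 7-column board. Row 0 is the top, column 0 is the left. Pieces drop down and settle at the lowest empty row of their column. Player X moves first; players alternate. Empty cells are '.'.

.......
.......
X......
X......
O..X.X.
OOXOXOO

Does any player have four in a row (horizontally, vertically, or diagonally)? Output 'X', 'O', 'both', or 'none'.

none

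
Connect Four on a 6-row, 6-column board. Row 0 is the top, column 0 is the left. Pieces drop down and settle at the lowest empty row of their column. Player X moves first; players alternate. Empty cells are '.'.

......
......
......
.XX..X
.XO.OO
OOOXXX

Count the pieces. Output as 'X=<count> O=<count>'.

X=7 O=6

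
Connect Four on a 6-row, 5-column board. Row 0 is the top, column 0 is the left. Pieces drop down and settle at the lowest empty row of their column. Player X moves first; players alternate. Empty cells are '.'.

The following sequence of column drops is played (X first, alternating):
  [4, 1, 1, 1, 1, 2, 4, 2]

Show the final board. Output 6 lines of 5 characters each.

Answer: .....
.....
.X...
.O...
.XO.X
.OO.X

Derivation:
Move 1: X drops in col 4, lands at row 5
Move 2: O drops in col 1, lands at row 5
Move 3: X drops in col 1, lands at row 4
Move 4: O drops in col 1, lands at row 3
Move 5: X drops in col 1, lands at row 2
Move 6: O drops in col 2, lands at row 5
Move 7: X drops in col 4, lands at row 4
Move 8: O drops in col 2, lands at row 4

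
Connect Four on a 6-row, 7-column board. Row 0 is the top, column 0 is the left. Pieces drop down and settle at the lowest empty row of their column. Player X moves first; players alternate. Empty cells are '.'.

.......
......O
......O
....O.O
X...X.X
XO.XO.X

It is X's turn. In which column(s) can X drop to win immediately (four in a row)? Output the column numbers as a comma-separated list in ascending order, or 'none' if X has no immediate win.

col 0: drop X → no win
col 1: drop X → no win
col 2: drop X → no win
col 3: drop X → no win
col 4: drop X → no win
col 5: drop X → no win
col 6: drop X → no win

Answer: none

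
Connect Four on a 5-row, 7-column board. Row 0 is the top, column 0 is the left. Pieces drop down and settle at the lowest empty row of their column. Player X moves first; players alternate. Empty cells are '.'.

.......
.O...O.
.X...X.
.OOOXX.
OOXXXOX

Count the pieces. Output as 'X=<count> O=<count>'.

X=8 O=8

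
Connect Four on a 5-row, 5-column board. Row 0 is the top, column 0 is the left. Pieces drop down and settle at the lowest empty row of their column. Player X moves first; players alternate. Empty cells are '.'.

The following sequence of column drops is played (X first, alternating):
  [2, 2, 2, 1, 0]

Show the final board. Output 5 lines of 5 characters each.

Move 1: X drops in col 2, lands at row 4
Move 2: O drops in col 2, lands at row 3
Move 3: X drops in col 2, lands at row 2
Move 4: O drops in col 1, lands at row 4
Move 5: X drops in col 0, lands at row 4

Answer: .....
.....
..X..
..O..
XOX..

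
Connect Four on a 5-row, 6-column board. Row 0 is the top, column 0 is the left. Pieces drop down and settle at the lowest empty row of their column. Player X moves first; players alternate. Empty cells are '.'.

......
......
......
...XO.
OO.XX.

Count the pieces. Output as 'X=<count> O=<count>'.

X=3 O=3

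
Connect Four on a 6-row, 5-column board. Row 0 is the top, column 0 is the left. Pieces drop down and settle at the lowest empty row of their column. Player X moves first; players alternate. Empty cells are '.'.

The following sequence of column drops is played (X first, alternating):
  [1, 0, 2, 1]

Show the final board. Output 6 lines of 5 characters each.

Move 1: X drops in col 1, lands at row 5
Move 2: O drops in col 0, lands at row 5
Move 3: X drops in col 2, lands at row 5
Move 4: O drops in col 1, lands at row 4

Answer: .....
.....
.....
.....
.O...
OXX..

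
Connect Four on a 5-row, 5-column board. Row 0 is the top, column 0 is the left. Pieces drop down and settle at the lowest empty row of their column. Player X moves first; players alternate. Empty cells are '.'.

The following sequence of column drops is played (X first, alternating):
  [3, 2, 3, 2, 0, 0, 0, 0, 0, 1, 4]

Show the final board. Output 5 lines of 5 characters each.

Answer: X....
O....
X....
O.OX.
XOOXX

Derivation:
Move 1: X drops in col 3, lands at row 4
Move 2: O drops in col 2, lands at row 4
Move 3: X drops in col 3, lands at row 3
Move 4: O drops in col 2, lands at row 3
Move 5: X drops in col 0, lands at row 4
Move 6: O drops in col 0, lands at row 3
Move 7: X drops in col 0, lands at row 2
Move 8: O drops in col 0, lands at row 1
Move 9: X drops in col 0, lands at row 0
Move 10: O drops in col 1, lands at row 4
Move 11: X drops in col 4, lands at row 4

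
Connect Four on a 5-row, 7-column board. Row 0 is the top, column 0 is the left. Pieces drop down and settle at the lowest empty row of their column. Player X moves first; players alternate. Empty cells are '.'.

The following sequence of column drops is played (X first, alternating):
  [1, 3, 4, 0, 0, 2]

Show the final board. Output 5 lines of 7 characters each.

Answer: .......
.......
.......
X......
OXOOX..

Derivation:
Move 1: X drops in col 1, lands at row 4
Move 2: O drops in col 3, lands at row 4
Move 3: X drops in col 4, lands at row 4
Move 4: O drops in col 0, lands at row 4
Move 5: X drops in col 0, lands at row 3
Move 6: O drops in col 2, lands at row 4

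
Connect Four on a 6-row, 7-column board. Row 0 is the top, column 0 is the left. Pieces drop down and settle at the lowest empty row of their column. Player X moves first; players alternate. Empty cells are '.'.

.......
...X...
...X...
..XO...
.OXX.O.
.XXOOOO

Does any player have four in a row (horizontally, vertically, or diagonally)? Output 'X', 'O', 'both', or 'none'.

O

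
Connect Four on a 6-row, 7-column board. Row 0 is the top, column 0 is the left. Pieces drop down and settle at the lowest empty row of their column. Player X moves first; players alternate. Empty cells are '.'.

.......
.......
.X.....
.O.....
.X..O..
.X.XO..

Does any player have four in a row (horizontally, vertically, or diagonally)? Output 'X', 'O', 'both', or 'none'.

none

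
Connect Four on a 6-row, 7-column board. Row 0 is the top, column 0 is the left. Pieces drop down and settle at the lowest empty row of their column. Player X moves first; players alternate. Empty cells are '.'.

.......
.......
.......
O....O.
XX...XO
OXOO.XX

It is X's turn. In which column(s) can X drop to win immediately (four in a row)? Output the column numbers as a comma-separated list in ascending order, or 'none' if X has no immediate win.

Answer: none

Derivation:
col 0: drop X → no win
col 1: drop X → no win
col 2: drop X → no win
col 3: drop X → no win
col 4: drop X → no win
col 5: drop X → no win
col 6: drop X → no win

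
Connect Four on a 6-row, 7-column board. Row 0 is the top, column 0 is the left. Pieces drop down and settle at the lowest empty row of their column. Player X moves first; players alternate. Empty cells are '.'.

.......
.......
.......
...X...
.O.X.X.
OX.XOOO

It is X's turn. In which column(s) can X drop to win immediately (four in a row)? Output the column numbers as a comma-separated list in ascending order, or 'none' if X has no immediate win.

Answer: 3

Derivation:
col 0: drop X → no win
col 1: drop X → no win
col 2: drop X → no win
col 3: drop X → WIN!
col 4: drop X → no win
col 5: drop X → no win
col 6: drop X → no win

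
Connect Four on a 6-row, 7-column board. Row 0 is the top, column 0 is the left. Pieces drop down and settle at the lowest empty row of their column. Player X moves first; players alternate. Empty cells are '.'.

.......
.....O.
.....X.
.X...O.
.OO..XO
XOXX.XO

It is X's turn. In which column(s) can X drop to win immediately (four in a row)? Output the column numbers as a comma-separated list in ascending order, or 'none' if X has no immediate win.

Answer: 4

Derivation:
col 0: drop X → no win
col 1: drop X → no win
col 2: drop X → no win
col 3: drop X → no win
col 4: drop X → WIN!
col 5: drop X → no win
col 6: drop X → no win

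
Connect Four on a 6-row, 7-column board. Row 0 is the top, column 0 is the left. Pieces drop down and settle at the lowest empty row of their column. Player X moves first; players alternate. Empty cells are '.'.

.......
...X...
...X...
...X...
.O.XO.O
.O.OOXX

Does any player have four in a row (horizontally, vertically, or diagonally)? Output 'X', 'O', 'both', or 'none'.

X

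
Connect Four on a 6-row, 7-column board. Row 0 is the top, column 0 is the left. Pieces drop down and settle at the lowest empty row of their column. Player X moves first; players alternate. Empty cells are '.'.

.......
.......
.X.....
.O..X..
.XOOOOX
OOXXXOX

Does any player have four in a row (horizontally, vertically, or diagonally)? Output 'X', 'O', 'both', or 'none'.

O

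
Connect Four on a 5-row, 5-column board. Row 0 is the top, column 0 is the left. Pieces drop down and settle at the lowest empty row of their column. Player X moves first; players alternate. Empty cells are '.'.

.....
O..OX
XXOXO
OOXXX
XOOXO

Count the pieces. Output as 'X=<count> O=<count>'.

X=9 O=9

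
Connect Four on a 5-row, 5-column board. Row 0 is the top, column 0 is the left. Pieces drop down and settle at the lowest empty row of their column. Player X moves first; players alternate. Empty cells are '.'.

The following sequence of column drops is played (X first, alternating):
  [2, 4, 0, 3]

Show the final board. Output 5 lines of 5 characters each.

Move 1: X drops in col 2, lands at row 4
Move 2: O drops in col 4, lands at row 4
Move 3: X drops in col 0, lands at row 4
Move 4: O drops in col 3, lands at row 4

Answer: .....
.....
.....
.....
X.XOO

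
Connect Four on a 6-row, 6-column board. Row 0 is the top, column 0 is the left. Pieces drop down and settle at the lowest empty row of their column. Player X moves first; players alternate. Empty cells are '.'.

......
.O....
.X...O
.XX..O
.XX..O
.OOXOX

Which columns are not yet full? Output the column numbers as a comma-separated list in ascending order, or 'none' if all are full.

col 0: top cell = '.' → open
col 1: top cell = '.' → open
col 2: top cell = '.' → open
col 3: top cell = '.' → open
col 4: top cell = '.' → open
col 5: top cell = '.' → open

Answer: 0,1,2,3,4,5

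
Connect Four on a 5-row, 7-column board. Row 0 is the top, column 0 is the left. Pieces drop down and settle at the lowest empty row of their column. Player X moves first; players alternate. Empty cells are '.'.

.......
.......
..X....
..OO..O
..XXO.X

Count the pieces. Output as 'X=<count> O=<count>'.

X=4 O=4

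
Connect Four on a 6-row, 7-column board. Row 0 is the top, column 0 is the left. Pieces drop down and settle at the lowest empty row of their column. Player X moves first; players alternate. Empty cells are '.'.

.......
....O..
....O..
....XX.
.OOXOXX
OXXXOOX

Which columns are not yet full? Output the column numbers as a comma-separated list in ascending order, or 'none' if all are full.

Answer: 0,1,2,3,4,5,6

Derivation:
col 0: top cell = '.' → open
col 1: top cell = '.' → open
col 2: top cell = '.' → open
col 3: top cell = '.' → open
col 4: top cell = '.' → open
col 5: top cell = '.' → open
col 6: top cell = '.' → open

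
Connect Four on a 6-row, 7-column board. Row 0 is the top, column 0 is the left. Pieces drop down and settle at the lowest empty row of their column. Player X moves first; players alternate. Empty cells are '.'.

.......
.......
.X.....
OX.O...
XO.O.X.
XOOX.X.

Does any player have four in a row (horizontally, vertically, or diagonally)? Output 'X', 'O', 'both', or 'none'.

none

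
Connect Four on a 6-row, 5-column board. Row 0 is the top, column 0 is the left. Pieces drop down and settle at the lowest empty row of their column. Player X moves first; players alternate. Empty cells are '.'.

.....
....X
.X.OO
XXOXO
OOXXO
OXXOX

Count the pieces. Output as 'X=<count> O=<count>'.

X=10 O=9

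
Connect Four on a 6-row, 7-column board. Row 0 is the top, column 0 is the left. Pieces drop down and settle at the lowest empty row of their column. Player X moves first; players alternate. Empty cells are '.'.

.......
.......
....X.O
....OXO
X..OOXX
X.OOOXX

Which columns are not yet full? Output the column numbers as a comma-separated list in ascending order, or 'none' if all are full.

col 0: top cell = '.' → open
col 1: top cell = '.' → open
col 2: top cell = '.' → open
col 3: top cell = '.' → open
col 4: top cell = '.' → open
col 5: top cell = '.' → open
col 6: top cell = '.' → open

Answer: 0,1,2,3,4,5,6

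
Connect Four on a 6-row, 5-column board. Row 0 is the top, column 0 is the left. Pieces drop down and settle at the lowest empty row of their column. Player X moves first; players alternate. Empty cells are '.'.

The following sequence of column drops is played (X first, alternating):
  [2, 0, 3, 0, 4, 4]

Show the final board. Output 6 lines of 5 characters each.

Answer: .....
.....
.....
.....
O...O
O.XXX

Derivation:
Move 1: X drops in col 2, lands at row 5
Move 2: O drops in col 0, lands at row 5
Move 3: X drops in col 3, lands at row 5
Move 4: O drops in col 0, lands at row 4
Move 5: X drops in col 4, lands at row 5
Move 6: O drops in col 4, lands at row 4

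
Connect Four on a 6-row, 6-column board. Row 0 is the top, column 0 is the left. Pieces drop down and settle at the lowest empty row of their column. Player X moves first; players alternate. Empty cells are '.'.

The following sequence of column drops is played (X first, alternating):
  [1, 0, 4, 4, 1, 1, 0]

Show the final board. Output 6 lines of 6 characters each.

Answer: ......
......
......
.O....
XX..O.
OX..X.

Derivation:
Move 1: X drops in col 1, lands at row 5
Move 2: O drops in col 0, lands at row 5
Move 3: X drops in col 4, lands at row 5
Move 4: O drops in col 4, lands at row 4
Move 5: X drops in col 1, lands at row 4
Move 6: O drops in col 1, lands at row 3
Move 7: X drops in col 0, lands at row 4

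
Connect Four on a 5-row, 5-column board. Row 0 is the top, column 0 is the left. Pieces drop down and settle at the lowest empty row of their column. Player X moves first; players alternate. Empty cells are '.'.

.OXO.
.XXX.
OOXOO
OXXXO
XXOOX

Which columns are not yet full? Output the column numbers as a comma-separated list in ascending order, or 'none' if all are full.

col 0: top cell = '.' → open
col 1: top cell = 'O' → FULL
col 2: top cell = 'X' → FULL
col 3: top cell = 'O' → FULL
col 4: top cell = '.' → open

Answer: 0,4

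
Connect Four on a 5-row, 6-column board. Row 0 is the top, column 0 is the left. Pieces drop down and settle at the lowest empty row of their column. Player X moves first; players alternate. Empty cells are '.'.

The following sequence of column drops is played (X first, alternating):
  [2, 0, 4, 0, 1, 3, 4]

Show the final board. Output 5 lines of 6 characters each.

Move 1: X drops in col 2, lands at row 4
Move 2: O drops in col 0, lands at row 4
Move 3: X drops in col 4, lands at row 4
Move 4: O drops in col 0, lands at row 3
Move 5: X drops in col 1, lands at row 4
Move 6: O drops in col 3, lands at row 4
Move 7: X drops in col 4, lands at row 3

Answer: ......
......
......
O...X.
OXXOX.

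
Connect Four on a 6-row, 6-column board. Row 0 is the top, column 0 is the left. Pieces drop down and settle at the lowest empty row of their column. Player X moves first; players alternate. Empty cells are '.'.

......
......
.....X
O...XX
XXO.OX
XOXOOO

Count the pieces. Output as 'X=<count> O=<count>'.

X=8 O=7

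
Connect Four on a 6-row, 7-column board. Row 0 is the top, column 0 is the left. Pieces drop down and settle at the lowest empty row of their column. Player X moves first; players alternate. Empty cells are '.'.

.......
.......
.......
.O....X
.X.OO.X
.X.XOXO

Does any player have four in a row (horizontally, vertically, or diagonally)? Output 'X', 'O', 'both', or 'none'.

none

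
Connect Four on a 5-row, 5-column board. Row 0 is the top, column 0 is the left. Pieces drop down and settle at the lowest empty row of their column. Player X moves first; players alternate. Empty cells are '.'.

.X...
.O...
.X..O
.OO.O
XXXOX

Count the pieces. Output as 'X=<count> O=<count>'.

X=6 O=6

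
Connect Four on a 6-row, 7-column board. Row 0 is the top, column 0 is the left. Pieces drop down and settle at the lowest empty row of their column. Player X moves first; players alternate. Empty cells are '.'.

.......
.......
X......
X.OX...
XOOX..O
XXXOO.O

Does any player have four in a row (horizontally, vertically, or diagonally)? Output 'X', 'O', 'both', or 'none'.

X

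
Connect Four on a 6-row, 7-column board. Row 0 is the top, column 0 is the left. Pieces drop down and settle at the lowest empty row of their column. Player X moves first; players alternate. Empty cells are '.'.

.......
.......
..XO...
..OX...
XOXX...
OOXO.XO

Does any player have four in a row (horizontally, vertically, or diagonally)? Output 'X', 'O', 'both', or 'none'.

O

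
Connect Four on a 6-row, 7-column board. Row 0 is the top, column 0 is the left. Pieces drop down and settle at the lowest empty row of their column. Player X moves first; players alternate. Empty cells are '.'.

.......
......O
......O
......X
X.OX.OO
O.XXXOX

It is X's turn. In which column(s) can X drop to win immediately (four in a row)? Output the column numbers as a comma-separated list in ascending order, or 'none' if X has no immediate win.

col 0: drop X → no win
col 1: drop X → WIN!
col 2: drop X → no win
col 3: drop X → no win
col 4: drop X → no win
col 5: drop X → no win
col 6: drop X → no win

Answer: 1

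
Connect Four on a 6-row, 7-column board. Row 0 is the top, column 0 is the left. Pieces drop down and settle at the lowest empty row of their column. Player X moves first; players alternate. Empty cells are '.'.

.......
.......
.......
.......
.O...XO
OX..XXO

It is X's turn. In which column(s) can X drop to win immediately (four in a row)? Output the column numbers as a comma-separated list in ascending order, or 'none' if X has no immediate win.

Answer: none

Derivation:
col 0: drop X → no win
col 1: drop X → no win
col 2: drop X → no win
col 3: drop X → no win
col 4: drop X → no win
col 5: drop X → no win
col 6: drop X → no win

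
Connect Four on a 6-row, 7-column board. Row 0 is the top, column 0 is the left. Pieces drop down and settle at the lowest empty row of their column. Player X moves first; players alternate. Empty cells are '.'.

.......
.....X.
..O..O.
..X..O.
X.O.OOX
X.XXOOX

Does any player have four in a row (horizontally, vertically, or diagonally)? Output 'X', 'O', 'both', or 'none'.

O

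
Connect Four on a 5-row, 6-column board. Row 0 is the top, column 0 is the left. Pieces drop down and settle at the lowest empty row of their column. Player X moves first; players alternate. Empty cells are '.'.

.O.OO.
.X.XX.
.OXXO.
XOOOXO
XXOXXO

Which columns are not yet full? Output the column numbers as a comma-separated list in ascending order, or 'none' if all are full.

Answer: 0,2,5

Derivation:
col 0: top cell = '.' → open
col 1: top cell = 'O' → FULL
col 2: top cell = '.' → open
col 3: top cell = 'O' → FULL
col 4: top cell = 'O' → FULL
col 5: top cell = '.' → open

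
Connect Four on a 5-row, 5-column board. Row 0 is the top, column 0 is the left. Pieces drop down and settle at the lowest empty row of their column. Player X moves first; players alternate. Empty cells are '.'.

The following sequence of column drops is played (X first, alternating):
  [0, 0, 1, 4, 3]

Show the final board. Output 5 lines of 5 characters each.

Move 1: X drops in col 0, lands at row 4
Move 2: O drops in col 0, lands at row 3
Move 3: X drops in col 1, lands at row 4
Move 4: O drops in col 4, lands at row 4
Move 5: X drops in col 3, lands at row 4

Answer: .....
.....
.....
O....
XX.XO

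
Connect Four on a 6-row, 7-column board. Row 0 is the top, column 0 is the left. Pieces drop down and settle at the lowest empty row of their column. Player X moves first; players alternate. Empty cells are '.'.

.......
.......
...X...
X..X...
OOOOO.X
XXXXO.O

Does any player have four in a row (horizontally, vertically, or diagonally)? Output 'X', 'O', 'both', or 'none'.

both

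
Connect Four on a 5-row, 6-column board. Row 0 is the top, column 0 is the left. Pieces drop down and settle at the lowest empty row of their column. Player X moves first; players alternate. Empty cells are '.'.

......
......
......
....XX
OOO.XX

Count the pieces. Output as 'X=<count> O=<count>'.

X=4 O=3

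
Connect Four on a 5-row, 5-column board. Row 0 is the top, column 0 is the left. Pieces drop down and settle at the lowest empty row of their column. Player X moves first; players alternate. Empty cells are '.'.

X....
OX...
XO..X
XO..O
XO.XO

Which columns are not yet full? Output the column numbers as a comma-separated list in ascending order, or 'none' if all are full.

col 0: top cell = 'X' → FULL
col 1: top cell = '.' → open
col 2: top cell = '.' → open
col 3: top cell = '.' → open
col 4: top cell = '.' → open

Answer: 1,2,3,4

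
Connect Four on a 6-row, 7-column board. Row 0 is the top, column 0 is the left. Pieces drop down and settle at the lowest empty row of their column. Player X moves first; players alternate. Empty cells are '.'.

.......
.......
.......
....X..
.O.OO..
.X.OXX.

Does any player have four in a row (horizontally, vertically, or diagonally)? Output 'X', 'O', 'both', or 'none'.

none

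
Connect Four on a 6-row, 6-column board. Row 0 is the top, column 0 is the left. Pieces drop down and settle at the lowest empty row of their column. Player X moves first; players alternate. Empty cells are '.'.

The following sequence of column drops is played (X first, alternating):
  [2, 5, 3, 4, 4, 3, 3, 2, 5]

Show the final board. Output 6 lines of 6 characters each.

Move 1: X drops in col 2, lands at row 5
Move 2: O drops in col 5, lands at row 5
Move 3: X drops in col 3, lands at row 5
Move 4: O drops in col 4, lands at row 5
Move 5: X drops in col 4, lands at row 4
Move 6: O drops in col 3, lands at row 4
Move 7: X drops in col 3, lands at row 3
Move 8: O drops in col 2, lands at row 4
Move 9: X drops in col 5, lands at row 4

Answer: ......
......
......
...X..
..OOXX
..XXOO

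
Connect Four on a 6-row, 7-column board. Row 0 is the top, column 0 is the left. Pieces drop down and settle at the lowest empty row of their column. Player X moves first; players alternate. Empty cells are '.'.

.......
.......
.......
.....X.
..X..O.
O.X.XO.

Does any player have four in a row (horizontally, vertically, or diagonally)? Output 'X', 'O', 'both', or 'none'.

none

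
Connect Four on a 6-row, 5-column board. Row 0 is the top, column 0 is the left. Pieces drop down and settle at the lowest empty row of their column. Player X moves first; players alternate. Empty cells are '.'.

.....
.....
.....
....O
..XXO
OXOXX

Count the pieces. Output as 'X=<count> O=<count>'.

X=5 O=4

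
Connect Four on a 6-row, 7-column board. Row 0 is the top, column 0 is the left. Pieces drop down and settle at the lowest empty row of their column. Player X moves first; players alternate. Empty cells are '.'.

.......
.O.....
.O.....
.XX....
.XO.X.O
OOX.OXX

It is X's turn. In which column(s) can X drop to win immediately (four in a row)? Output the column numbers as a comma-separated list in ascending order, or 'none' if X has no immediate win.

Answer: none

Derivation:
col 0: drop X → no win
col 1: drop X → no win
col 2: drop X → no win
col 3: drop X → no win
col 4: drop X → no win
col 5: drop X → no win
col 6: drop X → no win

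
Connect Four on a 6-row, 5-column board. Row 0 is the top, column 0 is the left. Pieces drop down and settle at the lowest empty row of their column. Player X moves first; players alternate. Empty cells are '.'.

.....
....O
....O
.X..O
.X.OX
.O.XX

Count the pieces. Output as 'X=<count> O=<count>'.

X=5 O=5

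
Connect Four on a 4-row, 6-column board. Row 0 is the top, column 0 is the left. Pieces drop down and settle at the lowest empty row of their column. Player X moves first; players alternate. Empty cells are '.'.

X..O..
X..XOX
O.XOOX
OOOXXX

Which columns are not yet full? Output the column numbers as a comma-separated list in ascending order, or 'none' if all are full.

col 0: top cell = 'X' → FULL
col 1: top cell = '.' → open
col 2: top cell = '.' → open
col 3: top cell = 'O' → FULL
col 4: top cell = '.' → open
col 5: top cell = '.' → open

Answer: 1,2,4,5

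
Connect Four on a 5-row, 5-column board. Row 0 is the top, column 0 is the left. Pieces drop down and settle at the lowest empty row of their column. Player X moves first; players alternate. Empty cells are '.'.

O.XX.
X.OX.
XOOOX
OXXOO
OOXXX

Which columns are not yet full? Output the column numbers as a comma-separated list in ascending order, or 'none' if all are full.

Answer: 1,4

Derivation:
col 0: top cell = 'O' → FULL
col 1: top cell = '.' → open
col 2: top cell = 'X' → FULL
col 3: top cell = 'X' → FULL
col 4: top cell = '.' → open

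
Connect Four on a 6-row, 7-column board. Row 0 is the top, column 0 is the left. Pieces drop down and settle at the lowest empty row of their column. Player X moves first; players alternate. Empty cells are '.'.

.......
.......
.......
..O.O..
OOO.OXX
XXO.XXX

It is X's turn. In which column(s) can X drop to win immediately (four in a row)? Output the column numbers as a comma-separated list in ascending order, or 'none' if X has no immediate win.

Answer: 3

Derivation:
col 0: drop X → no win
col 1: drop X → no win
col 2: drop X → no win
col 3: drop X → WIN!
col 4: drop X → no win
col 5: drop X → no win
col 6: drop X → no win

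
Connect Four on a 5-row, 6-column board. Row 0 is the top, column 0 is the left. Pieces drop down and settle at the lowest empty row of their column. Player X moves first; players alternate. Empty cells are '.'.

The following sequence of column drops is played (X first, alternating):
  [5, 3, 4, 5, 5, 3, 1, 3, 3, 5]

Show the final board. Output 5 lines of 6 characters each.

Move 1: X drops in col 5, lands at row 4
Move 2: O drops in col 3, lands at row 4
Move 3: X drops in col 4, lands at row 4
Move 4: O drops in col 5, lands at row 3
Move 5: X drops in col 5, lands at row 2
Move 6: O drops in col 3, lands at row 3
Move 7: X drops in col 1, lands at row 4
Move 8: O drops in col 3, lands at row 2
Move 9: X drops in col 3, lands at row 1
Move 10: O drops in col 5, lands at row 1

Answer: ......
...X.O
...O.X
...O.O
.X.OXX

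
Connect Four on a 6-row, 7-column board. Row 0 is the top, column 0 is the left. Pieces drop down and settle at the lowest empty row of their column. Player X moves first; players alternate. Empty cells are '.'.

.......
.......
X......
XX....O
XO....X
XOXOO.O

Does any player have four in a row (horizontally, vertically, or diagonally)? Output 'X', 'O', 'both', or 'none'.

X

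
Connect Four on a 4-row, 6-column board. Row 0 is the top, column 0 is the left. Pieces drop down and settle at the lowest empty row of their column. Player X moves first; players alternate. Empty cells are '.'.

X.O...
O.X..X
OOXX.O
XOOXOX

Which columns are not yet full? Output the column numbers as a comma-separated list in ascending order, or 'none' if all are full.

Answer: 1,3,4,5

Derivation:
col 0: top cell = 'X' → FULL
col 1: top cell = '.' → open
col 2: top cell = 'O' → FULL
col 3: top cell = '.' → open
col 4: top cell = '.' → open
col 5: top cell = '.' → open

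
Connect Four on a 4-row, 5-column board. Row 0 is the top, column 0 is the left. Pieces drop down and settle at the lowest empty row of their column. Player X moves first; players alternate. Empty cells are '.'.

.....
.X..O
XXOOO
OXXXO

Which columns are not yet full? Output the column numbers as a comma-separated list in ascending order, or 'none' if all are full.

col 0: top cell = '.' → open
col 1: top cell = '.' → open
col 2: top cell = '.' → open
col 3: top cell = '.' → open
col 4: top cell = '.' → open

Answer: 0,1,2,3,4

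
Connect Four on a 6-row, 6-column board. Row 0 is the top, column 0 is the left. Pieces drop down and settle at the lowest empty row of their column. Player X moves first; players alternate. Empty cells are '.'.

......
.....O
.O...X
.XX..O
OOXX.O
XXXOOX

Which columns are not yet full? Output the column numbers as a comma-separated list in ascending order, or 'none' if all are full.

Answer: 0,1,2,3,4,5

Derivation:
col 0: top cell = '.' → open
col 1: top cell = '.' → open
col 2: top cell = '.' → open
col 3: top cell = '.' → open
col 4: top cell = '.' → open
col 5: top cell = '.' → open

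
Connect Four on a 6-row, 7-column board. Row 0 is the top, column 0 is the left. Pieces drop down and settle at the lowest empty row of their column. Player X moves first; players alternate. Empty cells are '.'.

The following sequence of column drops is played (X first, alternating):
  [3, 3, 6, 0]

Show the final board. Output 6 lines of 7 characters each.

Answer: .......
.......
.......
.......
...O...
O..X..X

Derivation:
Move 1: X drops in col 3, lands at row 5
Move 2: O drops in col 3, lands at row 4
Move 3: X drops in col 6, lands at row 5
Move 4: O drops in col 0, lands at row 5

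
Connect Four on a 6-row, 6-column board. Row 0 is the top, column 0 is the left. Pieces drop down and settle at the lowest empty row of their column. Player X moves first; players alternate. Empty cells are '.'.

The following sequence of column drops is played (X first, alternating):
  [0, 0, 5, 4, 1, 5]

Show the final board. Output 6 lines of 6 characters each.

Move 1: X drops in col 0, lands at row 5
Move 2: O drops in col 0, lands at row 4
Move 3: X drops in col 5, lands at row 5
Move 4: O drops in col 4, lands at row 5
Move 5: X drops in col 1, lands at row 5
Move 6: O drops in col 5, lands at row 4

Answer: ......
......
......
......
O....O
XX..OX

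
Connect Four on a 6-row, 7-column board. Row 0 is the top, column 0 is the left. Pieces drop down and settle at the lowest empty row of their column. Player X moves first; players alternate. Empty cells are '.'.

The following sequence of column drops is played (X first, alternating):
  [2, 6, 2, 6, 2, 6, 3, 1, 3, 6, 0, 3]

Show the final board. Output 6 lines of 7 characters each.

Answer: .......
.......
......O
..XO..O
..XX..O
XOXX..O

Derivation:
Move 1: X drops in col 2, lands at row 5
Move 2: O drops in col 6, lands at row 5
Move 3: X drops in col 2, lands at row 4
Move 4: O drops in col 6, lands at row 4
Move 5: X drops in col 2, lands at row 3
Move 6: O drops in col 6, lands at row 3
Move 7: X drops in col 3, lands at row 5
Move 8: O drops in col 1, lands at row 5
Move 9: X drops in col 3, lands at row 4
Move 10: O drops in col 6, lands at row 2
Move 11: X drops in col 0, lands at row 5
Move 12: O drops in col 3, lands at row 3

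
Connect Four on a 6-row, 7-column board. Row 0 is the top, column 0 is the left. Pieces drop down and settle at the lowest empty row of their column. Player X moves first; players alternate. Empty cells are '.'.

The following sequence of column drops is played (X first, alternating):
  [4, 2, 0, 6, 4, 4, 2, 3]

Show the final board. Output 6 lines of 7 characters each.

Answer: .......
.......
.......
....O..
..X.X..
X.OOX.O

Derivation:
Move 1: X drops in col 4, lands at row 5
Move 2: O drops in col 2, lands at row 5
Move 3: X drops in col 0, lands at row 5
Move 4: O drops in col 6, lands at row 5
Move 5: X drops in col 4, lands at row 4
Move 6: O drops in col 4, lands at row 3
Move 7: X drops in col 2, lands at row 4
Move 8: O drops in col 3, lands at row 5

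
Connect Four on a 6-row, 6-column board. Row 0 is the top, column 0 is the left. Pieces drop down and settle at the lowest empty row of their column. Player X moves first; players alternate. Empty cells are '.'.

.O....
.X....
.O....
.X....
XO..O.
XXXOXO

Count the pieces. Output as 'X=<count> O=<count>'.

X=7 O=6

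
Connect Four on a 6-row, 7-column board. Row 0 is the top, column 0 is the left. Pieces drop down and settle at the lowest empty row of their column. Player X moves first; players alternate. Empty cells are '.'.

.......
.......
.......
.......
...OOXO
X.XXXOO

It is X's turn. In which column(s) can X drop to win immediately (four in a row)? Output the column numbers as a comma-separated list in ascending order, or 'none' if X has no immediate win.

col 0: drop X → no win
col 1: drop X → WIN!
col 2: drop X → no win
col 3: drop X → no win
col 4: drop X → no win
col 5: drop X → no win
col 6: drop X → no win

Answer: 1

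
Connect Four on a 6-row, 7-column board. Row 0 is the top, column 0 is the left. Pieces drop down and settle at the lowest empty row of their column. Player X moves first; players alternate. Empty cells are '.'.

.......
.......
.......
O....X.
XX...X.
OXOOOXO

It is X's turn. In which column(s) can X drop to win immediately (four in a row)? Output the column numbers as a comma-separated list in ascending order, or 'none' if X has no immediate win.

Answer: 5

Derivation:
col 0: drop X → no win
col 1: drop X → no win
col 2: drop X → no win
col 3: drop X → no win
col 4: drop X → no win
col 5: drop X → WIN!
col 6: drop X → no win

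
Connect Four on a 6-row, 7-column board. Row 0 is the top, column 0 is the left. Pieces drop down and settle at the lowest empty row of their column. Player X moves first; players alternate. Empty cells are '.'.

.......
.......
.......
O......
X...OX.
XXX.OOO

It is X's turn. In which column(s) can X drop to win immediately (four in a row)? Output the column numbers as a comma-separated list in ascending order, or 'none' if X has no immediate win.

Answer: 3

Derivation:
col 0: drop X → no win
col 1: drop X → no win
col 2: drop X → no win
col 3: drop X → WIN!
col 4: drop X → no win
col 5: drop X → no win
col 6: drop X → no win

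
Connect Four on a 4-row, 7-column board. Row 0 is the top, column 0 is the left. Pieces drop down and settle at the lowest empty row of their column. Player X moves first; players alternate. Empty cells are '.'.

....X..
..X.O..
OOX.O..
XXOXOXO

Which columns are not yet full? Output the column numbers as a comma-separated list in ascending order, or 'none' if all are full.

Answer: 0,1,2,3,5,6

Derivation:
col 0: top cell = '.' → open
col 1: top cell = '.' → open
col 2: top cell = '.' → open
col 3: top cell = '.' → open
col 4: top cell = 'X' → FULL
col 5: top cell = '.' → open
col 6: top cell = '.' → open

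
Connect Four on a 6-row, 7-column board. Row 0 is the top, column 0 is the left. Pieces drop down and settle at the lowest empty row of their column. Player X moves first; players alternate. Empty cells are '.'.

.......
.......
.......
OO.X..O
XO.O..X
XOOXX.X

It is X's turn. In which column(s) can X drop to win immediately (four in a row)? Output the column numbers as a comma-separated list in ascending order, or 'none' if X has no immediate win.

Answer: 5

Derivation:
col 0: drop X → no win
col 1: drop X → no win
col 2: drop X → no win
col 3: drop X → no win
col 4: drop X → no win
col 5: drop X → WIN!
col 6: drop X → no win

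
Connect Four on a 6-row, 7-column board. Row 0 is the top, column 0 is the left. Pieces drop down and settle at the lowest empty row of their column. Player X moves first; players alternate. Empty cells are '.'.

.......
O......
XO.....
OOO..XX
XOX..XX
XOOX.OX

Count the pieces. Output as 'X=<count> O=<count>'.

X=10 O=9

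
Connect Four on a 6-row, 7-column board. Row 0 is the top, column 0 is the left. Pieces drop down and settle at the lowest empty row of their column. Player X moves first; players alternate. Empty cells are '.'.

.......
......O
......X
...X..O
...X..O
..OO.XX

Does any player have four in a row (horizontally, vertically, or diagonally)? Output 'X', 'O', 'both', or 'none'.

none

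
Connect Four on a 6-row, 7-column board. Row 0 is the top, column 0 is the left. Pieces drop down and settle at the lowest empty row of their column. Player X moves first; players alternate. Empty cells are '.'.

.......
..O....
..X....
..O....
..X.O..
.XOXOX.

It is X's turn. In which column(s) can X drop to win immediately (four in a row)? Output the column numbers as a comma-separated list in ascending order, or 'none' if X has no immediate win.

Answer: none

Derivation:
col 0: drop X → no win
col 1: drop X → no win
col 2: drop X → no win
col 3: drop X → no win
col 4: drop X → no win
col 5: drop X → no win
col 6: drop X → no win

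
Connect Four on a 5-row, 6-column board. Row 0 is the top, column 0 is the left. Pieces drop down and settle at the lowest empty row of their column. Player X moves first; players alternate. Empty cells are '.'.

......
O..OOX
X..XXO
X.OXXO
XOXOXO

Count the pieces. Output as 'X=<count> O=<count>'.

X=10 O=9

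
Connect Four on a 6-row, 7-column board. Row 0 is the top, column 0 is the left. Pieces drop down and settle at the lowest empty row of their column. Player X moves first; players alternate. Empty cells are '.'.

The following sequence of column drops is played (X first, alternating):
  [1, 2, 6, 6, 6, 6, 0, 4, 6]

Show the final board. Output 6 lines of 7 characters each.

Answer: .......
......X
......O
......X
......O
XXO.O.X

Derivation:
Move 1: X drops in col 1, lands at row 5
Move 2: O drops in col 2, lands at row 5
Move 3: X drops in col 6, lands at row 5
Move 4: O drops in col 6, lands at row 4
Move 5: X drops in col 6, lands at row 3
Move 6: O drops in col 6, lands at row 2
Move 7: X drops in col 0, lands at row 5
Move 8: O drops in col 4, lands at row 5
Move 9: X drops in col 6, lands at row 1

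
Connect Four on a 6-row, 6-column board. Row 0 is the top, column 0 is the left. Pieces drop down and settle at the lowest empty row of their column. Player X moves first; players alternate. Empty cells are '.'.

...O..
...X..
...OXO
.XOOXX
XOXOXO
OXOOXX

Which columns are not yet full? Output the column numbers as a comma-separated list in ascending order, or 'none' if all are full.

col 0: top cell = '.' → open
col 1: top cell = '.' → open
col 2: top cell = '.' → open
col 3: top cell = 'O' → FULL
col 4: top cell = '.' → open
col 5: top cell = '.' → open

Answer: 0,1,2,4,5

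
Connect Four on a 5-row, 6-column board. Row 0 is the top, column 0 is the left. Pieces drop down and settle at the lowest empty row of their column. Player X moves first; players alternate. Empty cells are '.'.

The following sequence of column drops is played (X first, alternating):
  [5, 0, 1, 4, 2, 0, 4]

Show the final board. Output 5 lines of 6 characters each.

Answer: ......
......
......
O...X.
OXX.OX

Derivation:
Move 1: X drops in col 5, lands at row 4
Move 2: O drops in col 0, lands at row 4
Move 3: X drops in col 1, lands at row 4
Move 4: O drops in col 4, lands at row 4
Move 5: X drops in col 2, lands at row 4
Move 6: O drops in col 0, lands at row 3
Move 7: X drops in col 4, lands at row 3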